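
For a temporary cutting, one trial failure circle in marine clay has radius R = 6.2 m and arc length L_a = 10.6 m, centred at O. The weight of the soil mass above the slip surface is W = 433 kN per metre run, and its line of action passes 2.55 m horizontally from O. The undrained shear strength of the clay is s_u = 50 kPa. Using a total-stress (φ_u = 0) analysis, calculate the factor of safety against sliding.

FS = 2.98

Taking moments about the centre O, the resisting moment is provided by the undrained shear strength acting along the arc:
M_R = s_u·L_a·R = 50·10.60·6.2 = 3286.0 kN·m/m
M_D = W·d = 433·2.55 = 1104.1 kN·m/m
FS = M_R / M_D = 3286.0 / 1104.1 = 2.976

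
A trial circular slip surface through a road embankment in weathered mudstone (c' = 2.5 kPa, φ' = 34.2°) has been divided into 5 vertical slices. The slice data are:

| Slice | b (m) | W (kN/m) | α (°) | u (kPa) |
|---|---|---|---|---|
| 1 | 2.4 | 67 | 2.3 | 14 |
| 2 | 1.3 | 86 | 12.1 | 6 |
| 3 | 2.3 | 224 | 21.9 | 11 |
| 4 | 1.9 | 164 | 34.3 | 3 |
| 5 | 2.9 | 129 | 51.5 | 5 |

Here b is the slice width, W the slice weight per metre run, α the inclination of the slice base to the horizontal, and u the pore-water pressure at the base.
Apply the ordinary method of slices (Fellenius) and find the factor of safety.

Ordinary method of slices: FS = Σ[c'·Δl_i + (W_i cosα_i − u_i·Δl_i)·tanφ'] / Σ W_i sinα_i, with Δl_i = b_i / cosα_i.
Slice 1: Δl = 2.4/cos2.3° = 2.402 m; N'_1 = 67·cos2.3° − 14·2.402 = 33.3; c'Δl = 6.00; W sinα = 2.7
Slice 2: Δl = 1.3/cos12.1° = 1.330 m; N'_2 = 86·cos12.1° − 6·1.330 = 76.1; c'Δl = 3.32; W sinα = 18.0
Slice 3: Δl = 2.3/cos21.9° = 2.479 m; N'_3 = 224·cos21.9° − 11·2.479 = 180.6; c'Δl = 6.20; W sinα = 83.5
Slice 4: Δl = 1.9/cos34.3° = 2.300 m; N'_4 = 164·cos34.3° − 3·2.300 = 128.6; c'Δl = 5.75; W sinα = 92.4
Slice 5: Δl = 2.9/cos51.5° = 4.659 m; N'_5 = 129·cos51.5° − 5·4.659 = 57.0; c'Δl = 11.65; W sinα = 101.0
Σc'Δl = 32.9 kN/m; ΣN' = 475.6 kN/m; ΣW sinα = 297.6 kN/m
Resisting = 32.9 + 475.6·tan34.2° = 32.9 + 323.2 = 356.1 kN/m
FS = 356.1 / 297.6 = 1.197

FS = 1.20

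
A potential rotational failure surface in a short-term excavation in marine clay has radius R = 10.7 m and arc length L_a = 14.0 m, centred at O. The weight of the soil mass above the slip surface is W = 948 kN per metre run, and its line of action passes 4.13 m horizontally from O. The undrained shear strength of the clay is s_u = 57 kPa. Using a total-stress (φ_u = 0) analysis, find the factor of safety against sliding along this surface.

FS = 2.18

Taking moments about the centre O, the resisting moment is provided by the undrained shear strength acting along the arc:
M_R = s_u·L_a·R = 57·14.00·10.7 = 8538.6 kN·m/m
M_D = W·d = 948·4.13 = 3915.2 kN·m/m
FS = M_R / M_D = 8538.6 / 3915.2 = 2.181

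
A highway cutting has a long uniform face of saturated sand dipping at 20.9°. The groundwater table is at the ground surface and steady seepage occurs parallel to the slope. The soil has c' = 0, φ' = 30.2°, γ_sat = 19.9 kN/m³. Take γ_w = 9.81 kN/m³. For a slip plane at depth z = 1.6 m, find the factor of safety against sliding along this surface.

FS = 0.77

With seepage parallel to the slope and the water table at the surface, the effective normal stress on the slip plane uses the buoyant unit weight γ' = γ_sat − γ_w while the driving shear stress uses γ_sat:
FS = [c' + γ' z cos²β tanφ'] / [γ_sat z sinβ cosβ]
(For c' = 0 this reduces to FS = (γ'/γ_sat)·tanφ'/tanβ.)
γ' = 19.9 − 9.81 = 10.09 kN/m³
Numerator = 0.0 + 10.09·1.6·cos²20.9°·tan30.2° = 0.0 + 10.09·1.6·0.8727·0.5820 = 8.200 kPa
Denominator = 19.9·1.6·sin20.9°·cos20.9° = 19.9·1.6·0.3567·0.9342 = 10.611 kPa
FS = 8.200 / 10.611 = 0.773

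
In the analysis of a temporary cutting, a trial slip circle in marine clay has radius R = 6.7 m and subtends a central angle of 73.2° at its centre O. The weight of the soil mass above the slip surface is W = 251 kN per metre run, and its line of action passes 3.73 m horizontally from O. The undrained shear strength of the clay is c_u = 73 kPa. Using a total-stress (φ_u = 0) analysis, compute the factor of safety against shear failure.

FS = 4.47

Taking moments about the centre O, the resisting moment is provided by the undrained shear strength acting along the arc:
Arc length L_a = R·θ = 6.7·(73.2°·π/180) = 6.7·1.2776 = 8.56 m
M_R = c_u·L_a·R = 73·8.56·6.7 = 4186.6 kN·m/m
M_D = W·d = 251·3.73 = 936.2 kN·m/m
FS = M_R / M_D = 4186.6 / 936.2 = 4.472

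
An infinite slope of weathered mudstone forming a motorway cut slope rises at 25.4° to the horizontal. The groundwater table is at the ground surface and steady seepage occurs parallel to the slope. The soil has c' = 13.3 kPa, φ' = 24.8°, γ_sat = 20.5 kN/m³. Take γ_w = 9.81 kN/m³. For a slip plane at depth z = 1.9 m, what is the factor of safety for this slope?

FS = 1.39

With seepage parallel to the slope and the water table at the surface, the effective normal stress on the slip plane uses the buoyant unit weight γ' = γ_sat − γ_w while the driving shear stress uses γ_sat:
FS = [c' + γ' z cos²β tanφ'] / [γ_sat z sinβ cosβ]
γ' = 20.5 − 9.81 = 10.69 kN/m³
Numerator = 13.3 + 10.69·1.9·cos²25.4°·tan24.8° = 13.3 + 10.69·1.9·0.8160·0.4621 = 20.958 kPa
Denominator = 20.5·1.9·sin25.4°·cos25.4° = 20.5·1.9·0.4289·0.9033 = 15.092 kPa
FS = 20.958 / 15.092 = 1.389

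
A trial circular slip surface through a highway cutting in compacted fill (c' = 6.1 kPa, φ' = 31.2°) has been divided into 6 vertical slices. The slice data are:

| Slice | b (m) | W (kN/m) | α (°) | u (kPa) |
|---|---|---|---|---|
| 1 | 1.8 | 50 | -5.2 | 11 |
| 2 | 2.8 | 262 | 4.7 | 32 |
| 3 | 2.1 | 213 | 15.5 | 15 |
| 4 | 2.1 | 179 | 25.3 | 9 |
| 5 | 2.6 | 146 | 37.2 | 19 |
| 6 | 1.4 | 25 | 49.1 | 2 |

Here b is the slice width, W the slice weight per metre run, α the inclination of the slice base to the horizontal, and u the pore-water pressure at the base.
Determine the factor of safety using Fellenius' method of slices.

Ordinary method of slices: FS = Σ[c'·Δl_i + (W_i cosα_i − u_i·Δl_i)·tanφ'] / Σ W_i sinα_i, with Δl_i = b_i / cosα_i.
Slice 1: Δl = 1.8/cos(-5.2°) = 1.807 m; N'_1 = 50·cos(-5.2°) − 11·1.807 = 29.9; c'Δl = 11.03; W sinα = -4.5
Slice 2: Δl = 2.8/cos4.7° = 2.809 m; N'_2 = 262·cos4.7° − 32·2.809 = 171.2; c'Δl = 17.14; W sinα = 21.5
Slice 3: Δl = 2.1/cos15.5° = 2.179 m; N'_3 = 213·cos15.5° − 15·2.179 = 172.6; c'Δl = 13.29; W sinα = 56.9
Slice 4: Δl = 2.1/cos25.3° = 2.323 m; N'_4 = 179·cos25.3° − 9·2.323 = 140.9; c'Δl = 14.17; W sinα = 76.5
Slice 5: Δl = 2.6/cos37.2° = 3.264 m; N'_5 = 146·cos37.2° − 19·3.264 = 54.3; c'Δl = 19.91; W sinα = 88.3
Slice 6: Δl = 1.4/cos49.1° = 2.138 m; N'_6 = 25·cos49.1° − 2·2.138 = 12.1; c'Δl = 13.04; W sinα = 18.9
Σc'Δl = 88.6 kN/m; ΣN' = 581.0 kN/m; ΣW sinα = 257.5 kN/m
Resisting = 88.6 + 581.0·tan31.2° = 88.6 + 351.9 = 440.4 kN/m
FS = 440.4 / 257.5 = 1.710

FS = 1.71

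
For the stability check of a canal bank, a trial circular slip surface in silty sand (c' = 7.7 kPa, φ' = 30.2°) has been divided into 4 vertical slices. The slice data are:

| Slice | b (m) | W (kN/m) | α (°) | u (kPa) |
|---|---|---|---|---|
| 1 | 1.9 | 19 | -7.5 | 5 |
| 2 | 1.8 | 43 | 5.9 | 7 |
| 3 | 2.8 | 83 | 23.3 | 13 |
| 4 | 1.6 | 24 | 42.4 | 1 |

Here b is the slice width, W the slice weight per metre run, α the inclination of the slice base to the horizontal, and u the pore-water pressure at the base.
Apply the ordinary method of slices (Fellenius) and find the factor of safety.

Ordinary method of slices: FS = Σ[c'·Δl_i + (W_i cosα_i − u_i·Δl_i)·tanφ'] / Σ W_i sinα_i, with Δl_i = b_i / cosα_i.
Slice 1: Δl = 1.9/cos(-7.5°) = 1.916 m; N'_1 = 19·cos(-7.5°) − 5·1.916 = 9.3; c'Δl = 14.76; W sinα = -2.5
Slice 2: Δl = 1.8/cos5.9° = 1.810 m; N'_2 = 43·cos5.9° − 7·1.810 = 30.1; c'Δl = 13.93; W sinα = 4.4
Slice 3: Δl = 2.8/cos23.3° = 3.049 m; N'_3 = 83·cos23.3° − 13·3.049 = 36.6; c'Δl = 23.47; W sinα = 32.8
Slice 4: Δl = 1.6/cos42.4° = 2.167 m; N'_4 = 24·cos42.4° − 1·2.167 = 15.6; c'Δl = 16.68; W sinα = 16.2
Σc'Δl = 68.8 kN/m; ΣN' = 91.5 kN/m; ΣW sinα = 51.0 kN/m
Resisting = 68.8 + 91.5·tan30.2° = 68.8 + 53.3 = 122.1 kN/m
FS = 122.1 / 51.0 = 2.397

FS = 2.40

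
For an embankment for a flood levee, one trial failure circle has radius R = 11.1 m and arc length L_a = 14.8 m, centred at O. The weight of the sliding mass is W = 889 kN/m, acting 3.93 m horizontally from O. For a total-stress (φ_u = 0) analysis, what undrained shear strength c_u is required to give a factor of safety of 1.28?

FS = c_u·L_a·R / (W·d), so c_u = FS·W·d / (L_a·R).
c_u = 1.28·889·3.93 / (14.80·11.1) = 4472.0 / 164.28 = 27.22 kPa

c_u = 27.2 kPa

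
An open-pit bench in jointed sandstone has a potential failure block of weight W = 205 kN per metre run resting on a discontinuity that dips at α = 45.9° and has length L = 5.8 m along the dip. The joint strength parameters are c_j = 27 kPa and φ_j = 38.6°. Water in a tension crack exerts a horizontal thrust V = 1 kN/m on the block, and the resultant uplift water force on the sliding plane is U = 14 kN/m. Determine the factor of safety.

FS = 1.75

Resolving the block weight along and normal to the plane and applying the Mohr–Coulomb strength on the joint:
N' = W cosα − U − V sinα = 205·cos45.9° − 14 − 1·sin45.9° = 127.9 kN/m
Driving force T = W sinα + V cosα = 205·sin45.9° + 1·cos45.9° = 147.9 kN/m
Resisting force R = c_j·L + N'·tanφ_j = 27·5.8 + 127.9·tan38.6° = 156.6 + 102.1 = 258.7 kN/m
FS = R / T = 258.7 / 147.9 = 1.749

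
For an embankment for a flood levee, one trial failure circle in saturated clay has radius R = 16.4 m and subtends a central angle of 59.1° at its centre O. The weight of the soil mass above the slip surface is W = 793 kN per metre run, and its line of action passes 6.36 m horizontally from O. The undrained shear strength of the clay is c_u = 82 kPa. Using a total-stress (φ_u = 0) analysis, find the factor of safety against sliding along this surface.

FS = 4.51

Taking moments about the centre O, the resisting moment is provided by the undrained shear strength acting along the arc:
Arc length L_a = R·θ = 16.4·(59.1°·π/180) = 16.4·1.0315 = 16.92 m
M_R = c_u·L_a·R = 82·16.92·16.4 = 22749.2 kN·m/m
M_D = W·d = 793·6.36 = 5043.5 kN·m/m
FS = M_R / M_D = 22749.2 / 5043.5 = 4.511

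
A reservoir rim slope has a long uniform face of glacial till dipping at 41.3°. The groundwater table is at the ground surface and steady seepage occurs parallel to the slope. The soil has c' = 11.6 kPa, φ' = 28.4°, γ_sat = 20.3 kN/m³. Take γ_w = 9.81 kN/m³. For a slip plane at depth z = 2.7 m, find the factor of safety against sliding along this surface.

With seepage parallel to the slope and the water table at the surface, the effective normal stress on the slip plane uses the buoyant unit weight γ' = γ_sat − γ_w while the driving shear stress uses γ_sat:
FS = [c' + γ' z cos²β tanφ'] / [γ_sat z sinβ cosβ]
γ' = 20.3 − 9.81 = 10.49 kN/m³
Numerator = 11.6 + 10.49·2.7·cos²41.3°·tan28.4° = 11.6 + 10.49·2.7·0.5644·0.5407 = 20.243 kPa
Denominator = 20.3·2.7·sin41.3°·cos41.3° = 20.3·2.7·0.6600·0.7513 = 27.177 kPa
FS = 20.243 / 27.177 = 0.745

FS = 0.74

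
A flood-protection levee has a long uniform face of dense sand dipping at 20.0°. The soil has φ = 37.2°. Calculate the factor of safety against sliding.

FS = 2.09

For a dry cohesionless infinite slope the factor of safety is FS = tanφ / tanβ.
FS = tan37.2° / tan20.0° = 0.7590 / 0.3640 = 2.085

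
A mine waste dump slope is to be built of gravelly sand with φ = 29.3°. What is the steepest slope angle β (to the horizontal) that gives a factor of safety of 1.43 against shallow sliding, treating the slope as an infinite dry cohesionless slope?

β = 21.4°

For an infinite dry cohesionless slope FS = tanφ/tanβ, so tanβ = tanφ / FS.
tanβ = tan29.3° / 1.43 = 0.5612 / 1.43 = 0.3924
β = arctan(0.3924) = 21.43°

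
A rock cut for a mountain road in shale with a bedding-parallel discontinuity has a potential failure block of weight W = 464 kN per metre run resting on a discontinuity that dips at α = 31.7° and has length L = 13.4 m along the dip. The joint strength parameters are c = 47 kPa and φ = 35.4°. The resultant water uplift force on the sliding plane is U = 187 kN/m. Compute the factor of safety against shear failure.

FS = 3.19

Resolving the block weight along and normal to the plane and applying the Mohr–Coulomb strength on the joint:
N' = W cosα − U = 464·cos31.7° − 187 = 207.8 kN/m
Driving force T = W sinα = 464·sin31.7° = 243.8 kN/m
Resisting force R = c·L + N'·tanφ = 47·13.4 + 207.8·tan35.4° = 629.8 + 147.7 = 777.5 kN/m
FS = R / T = 777.5 / 243.8 = 3.189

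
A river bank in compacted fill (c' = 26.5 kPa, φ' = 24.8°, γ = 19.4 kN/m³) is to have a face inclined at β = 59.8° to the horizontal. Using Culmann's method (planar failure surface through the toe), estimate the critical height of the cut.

H_c = 23.70 m

Culmann's analysis gives the critical failure plane at α_cr = (β + φ')/2 = (59.8 + 24.8)/2 = 42.3°, and the critical height
H_c = (4c'/γ) · sinβ cosφ' / [1 − cos(β − φ')]
    = (4·26.5/19.4) · sin59.8°·cos24.8° / [1 − cos(35.0°)]
    = 5.464 · 0.8643·0.9078 / [1 − 0.8192]
    = 5.464 · 0.7846 / 0.1808
    = 23.70 m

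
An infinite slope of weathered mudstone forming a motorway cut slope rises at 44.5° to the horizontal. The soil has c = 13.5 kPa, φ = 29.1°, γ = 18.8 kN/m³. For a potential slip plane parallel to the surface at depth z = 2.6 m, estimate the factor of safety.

FS = 1.12

For an infinite slope with a slip plane parallel to the surface (no pore pressure): FS = [c + γz cos²β tanφ] / [γz sinβ cosβ].
γz = 18.8·2.6 = 48.88 kN/m²
Numerator = 13.5 + 48.88·cos²44.5°·tan29.1° = 13.5 + 48.88·0.5087·0.5566 = 27.341 kPa
Denominator = 48.88·sin44.5°·cos44.5° = 48.88·0.7009·0.7133 = 24.436 kPa
FS = 27.341 / 24.436 = 1.119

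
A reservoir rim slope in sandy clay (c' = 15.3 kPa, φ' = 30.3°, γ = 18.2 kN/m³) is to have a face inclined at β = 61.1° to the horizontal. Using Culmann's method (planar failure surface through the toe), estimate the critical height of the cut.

Culmann's analysis gives the critical failure plane at α_cr = (β + φ')/2 = (61.1 + 30.3)/2 = 45.7°, and the critical height
H_c = (4c'/γ) · sinβ cosφ' / [1 − cos(β − φ')]
    = (4·15.3/18.2) · sin61.1°·cos30.3° / [1 − cos(30.8°)]
    = 3.363 · 0.8755·0.8634 / [1 − 0.8590]
    = 3.363 · 0.7559 / 0.1410
    = 18.02 m

H_c = 18.02 m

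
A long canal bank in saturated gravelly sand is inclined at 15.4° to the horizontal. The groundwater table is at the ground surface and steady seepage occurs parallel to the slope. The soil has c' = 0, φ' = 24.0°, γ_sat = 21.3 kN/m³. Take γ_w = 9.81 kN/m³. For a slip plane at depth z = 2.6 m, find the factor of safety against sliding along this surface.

With seepage parallel to the slope and the water table at the surface, the effective normal stress on the slip plane uses the buoyant unit weight γ' = γ_sat − γ_w while the driving shear stress uses γ_sat:
FS = [c' + γ' z cos²β tanφ'] / [γ_sat z sinβ cosβ]
(For c' = 0 this reduces to FS = (γ'/γ_sat)·tanφ'/tanβ.)
γ' = 21.3 − 9.81 = 11.49 kN/m³
Numerator = 0.0 + 11.49·2.6·cos²15.4°·tan24.0° = 0.0 + 11.49·2.6·0.9295·0.4452 = 12.363 kPa
Denominator = 21.3·2.6·sin15.4°·cos15.4° = 21.3·2.6·0.2656·0.9641 = 14.178 kPa
FS = 12.363 / 14.178 = 0.872

FS = 0.87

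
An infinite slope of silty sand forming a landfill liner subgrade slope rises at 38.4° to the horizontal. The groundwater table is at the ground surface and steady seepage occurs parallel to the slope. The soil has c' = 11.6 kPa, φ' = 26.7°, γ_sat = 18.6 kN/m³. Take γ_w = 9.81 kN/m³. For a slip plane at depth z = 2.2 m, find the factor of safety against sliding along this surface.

FS = 0.88

With seepage parallel to the slope and the water table at the surface, the effective normal stress on the slip plane uses the buoyant unit weight γ' = γ_sat − γ_w while the driving shear stress uses γ_sat:
FS = [c' + γ' z cos²β tanφ'] / [γ_sat z sinβ cosβ]
γ' = 18.6 − 9.81 = 8.79 kN/m³
Numerator = 11.6 + 8.79·2.2·cos²38.4°·tan26.7° = 11.6 + 8.79·2.2·0.6142·0.5029 = 17.573 kPa
Denominator = 18.6·2.2·sin38.4°·cos38.4° = 18.6·2.2·0.6211·0.7837 = 19.919 kPa
FS = 17.573 / 19.919 = 0.882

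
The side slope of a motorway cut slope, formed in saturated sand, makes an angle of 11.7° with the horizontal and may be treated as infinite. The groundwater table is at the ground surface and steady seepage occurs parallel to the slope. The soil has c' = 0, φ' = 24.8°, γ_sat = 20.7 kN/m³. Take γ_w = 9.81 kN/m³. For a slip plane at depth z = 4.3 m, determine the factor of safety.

With seepage parallel to the slope and the water table at the surface, the effective normal stress on the slip plane uses the buoyant unit weight γ' = γ_sat − γ_w while the driving shear stress uses γ_sat:
FS = [c' + γ' z cos²β tanφ'] / [γ_sat z sinβ cosβ]
(For c' = 0 this reduces to FS = (γ'/γ_sat)·tanφ'/tanβ.)
γ' = 20.7 − 9.81 = 10.89 kN/m³
Numerator = 0.0 + 10.89·4.3·cos²11.7°·tan24.8° = 0.0 + 10.89·4.3·0.9589·0.4621 = 20.747 kPa
Denominator = 20.7·4.3·sin11.7°·cos11.7° = 20.7·4.3·0.2028·0.9792 = 17.675 kPa
FS = 20.747 / 17.675 = 1.174

FS = 1.17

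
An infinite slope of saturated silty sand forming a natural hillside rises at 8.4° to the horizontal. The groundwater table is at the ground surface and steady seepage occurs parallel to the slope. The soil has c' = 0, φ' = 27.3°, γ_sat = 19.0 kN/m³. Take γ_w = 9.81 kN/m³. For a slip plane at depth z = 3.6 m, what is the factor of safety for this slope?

FS = 1.69

With seepage parallel to the slope and the water table at the surface, the effective normal stress on the slip plane uses the buoyant unit weight γ' = γ_sat − γ_w while the driving shear stress uses γ_sat:
FS = [c' + γ' z cos²β tanφ'] / [γ_sat z sinβ cosβ]
(For c' = 0 this reduces to FS = (γ'/γ_sat)·tanφ'/tanβ.)
γ' = 19.0 − 9.81 = 9.19 kN/m³
Numerator = 0.0 + 9.19·3.6·cos²8.4°·tan27.3° = 0.0 + 9.19·3.6·0.9787·0.5161 = 16.712 kPa
Denominator = 19.0·3.6·sin8.4°·cos8.4° = 19.0·3.6·0.1461·0.9893 = 9.885 kPa
FS = 16.712 / 9.885 = 1.691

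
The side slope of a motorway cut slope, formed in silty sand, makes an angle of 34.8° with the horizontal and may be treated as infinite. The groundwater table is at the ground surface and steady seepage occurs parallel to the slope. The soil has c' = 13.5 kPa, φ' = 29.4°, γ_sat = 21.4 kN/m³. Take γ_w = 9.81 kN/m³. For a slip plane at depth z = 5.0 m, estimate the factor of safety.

FS = 0.71

With seepage parallel to the slope and the water table at the surface, the effective normal stress on the slip plane uses the buoyant unit weight γ' = γ_sat − γ_w while the driving shear stress uses γ_sat:
FS = [c' + γ' z cos²β tanφ'] / [γ_sat z sinβ cosβ]
γ' = 21.4 − 9.81 = 11.59 kN/m³
Numerator = 13.5 + 11.59·5.0·cos²34.8°·tan29.4° = 13.5 + 11.59·5.0·0.6743·0.5635 = 35.518 kPa
Denominator = 21.4·5.0·sin34.8°·cos34.8° = 21.4·5.0·0.5707·0.8211 = 50.145 kPa
FS = 35.518 / 50.145 = 0.708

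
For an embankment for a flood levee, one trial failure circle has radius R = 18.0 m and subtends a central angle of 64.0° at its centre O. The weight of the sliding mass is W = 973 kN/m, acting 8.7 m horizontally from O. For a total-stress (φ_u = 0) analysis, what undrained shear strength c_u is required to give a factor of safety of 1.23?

FS = c_u·L_a·R / (W·d), so c_u = FS·W·d / (L_a·R).
Arc length L_a = R·θ = 18.0·(64.0°·π/180) = 18.0·1.1170 = 20.11 m
c_u = 1.23·973·8.7 / (20.11·18.0) = 10412.1 / 361.91 = 28.77 kPa

c_u = 28.8 kPa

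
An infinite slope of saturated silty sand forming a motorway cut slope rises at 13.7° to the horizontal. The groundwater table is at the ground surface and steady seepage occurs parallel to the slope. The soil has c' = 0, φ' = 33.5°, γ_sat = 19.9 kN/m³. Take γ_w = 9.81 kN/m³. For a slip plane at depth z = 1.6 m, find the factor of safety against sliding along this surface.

With seepage parallel to the slope and the water table at the surface, the effective normal stress on the slip plane uses the buoyant unit weight γ' = γ_sat − γ_w while the driving shear stress uses γ_sat:
FS = [c' + γ' z cos²β tanφ'] / [γ_sat z sinβ cosβ]
(For c' = 0 this reduces to FS = (γ'/γ_sat)·tanφ'/tanβ.)
γ' = 19.9 − 9.81 = 10.09 kN/m³
Numerator = 0.0 + 10.09·1.6·cos²13.7°·tan33.5° = 0.0 + 10.09·1.6·0.9439·0.6619 = 10.086 kPa
Denominator = 19.9·1.6·sin13.7°·cos13.7° = 19.9·1.6·0.2368·0.9715 = 7.326 kPa
FS = 10.086 / 7.326 = 1.377

FS = 1.38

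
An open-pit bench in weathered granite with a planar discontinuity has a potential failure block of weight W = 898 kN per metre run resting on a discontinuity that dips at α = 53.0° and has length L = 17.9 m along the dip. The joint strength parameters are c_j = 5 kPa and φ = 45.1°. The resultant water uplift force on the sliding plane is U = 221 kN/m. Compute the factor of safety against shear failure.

FS = 0.57

Resolving the block weight along and normal to the plane and applying the Mohr–Coulomb strength on the joint:
N' = W cosα − U = 898·cos53.0° − 221 = 319.4 kN/m
Driving force T = W sinα = 898·sin53.0° = 717.2 kN/m
Resisting force R = c_j·L + N'·tanφ = 5·17.9 + 319.4·tan45.1° = 89.5 + 320.5 = 410.0 kN/m
FS = R / T = 410.0 / 717.2 = 0.572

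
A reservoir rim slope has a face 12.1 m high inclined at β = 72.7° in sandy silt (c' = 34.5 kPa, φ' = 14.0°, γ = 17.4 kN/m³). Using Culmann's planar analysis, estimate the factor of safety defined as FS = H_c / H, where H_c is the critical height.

H_c = (4c'/γ) · sinβ cosφ' / [1 − cos(β − φ')]
    = (4·34.5/17.4) · sin72.7°·cos14.0° / [1 − cos58.7°]
    = 7.931 · 0.9264 / 0.4805 = 15.29 m
FS = H_c / H = 15.29 / 12.1 = 1.264

FS = 1.26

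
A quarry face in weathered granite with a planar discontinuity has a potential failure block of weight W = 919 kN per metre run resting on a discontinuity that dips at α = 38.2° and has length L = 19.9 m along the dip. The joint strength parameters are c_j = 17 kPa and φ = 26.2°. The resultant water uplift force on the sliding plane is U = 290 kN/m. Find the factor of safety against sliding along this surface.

FS = 0.97

Resolving the block weight along and normal to the plane and applying the Mohr–Coulomb strength on the joint:
N' = W cosα − U = 919·cos38.2° − 290 = 432.2 kN/m
Driving force T = W sinα = 919·sin38.2° = 568.3 kN/m
Resisting force R = c_j·L + N'·tanφ = 17·19.9 + 432.2·tan26.2° = 338.3 + 212.7 = 551.0 kN/m
FS = R / T = 551.0 / 568.3 = 0.969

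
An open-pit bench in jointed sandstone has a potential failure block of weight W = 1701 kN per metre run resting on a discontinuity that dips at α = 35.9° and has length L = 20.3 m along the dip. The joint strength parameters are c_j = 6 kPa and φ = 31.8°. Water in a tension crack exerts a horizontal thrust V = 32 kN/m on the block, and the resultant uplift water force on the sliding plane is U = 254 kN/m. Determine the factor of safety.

FS = 0.79

Resolving the block weight along and normal to the plane and applying the Mohr–Coulomb strength on the joint:
N' = W cosα − U − V sinα = 1701·cos35.9° − 254 − 32·sin35.9° = 1105.1 kN/m
Driving force T = W sinα + V cosα = 1701·sin35.9° + 32·cos35.9° = 1023.3 kN/m
Resisting force R = c_j·L + N'·tanφ = 6·20.3 + 1105.1·tan31.8° = 121.8 + 685.2 = 807.0 kN/m
FS = R / T = 807.0 / 1023.3 = 0.789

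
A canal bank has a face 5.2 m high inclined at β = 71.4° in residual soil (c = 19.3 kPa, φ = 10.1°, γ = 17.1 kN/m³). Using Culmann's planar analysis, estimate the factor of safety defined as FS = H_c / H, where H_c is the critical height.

H_c = (4c/γ) · sinβ cosφ / [1 − cos(β − φ)]
    = (4·19.3/17.1) · sin71.4°·cos10.1° / [1 − cos61.3°]
    = 4.515 · 0.9331 / 0.5198 = 8.10 m
FS = H_c / H = 8.10 / 5.2 = 1.559

FS = 1.56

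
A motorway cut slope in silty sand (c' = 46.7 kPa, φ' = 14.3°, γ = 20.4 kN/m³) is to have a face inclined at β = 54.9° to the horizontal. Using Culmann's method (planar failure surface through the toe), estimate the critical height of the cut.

Culmann's analysis gives the critical failure plane at α_cr = (β + φ')/2 = (54.9 + 14.3)/2 = 34.6°, and the critical height
H_c = (4c'/γ) · sinβ cosφ' / [1 − cos(β − φ')]
    = (4·46.7/20.4) · sin54.9°·cos14.3° / [1 − cos(40.6°)]
    = 9.157 · 0.8181·0.9690 / [1 − 0.7593]
    = 9.157 · 0.7928 / 0.2407
    = 30.16 m

H_c = 30.16 m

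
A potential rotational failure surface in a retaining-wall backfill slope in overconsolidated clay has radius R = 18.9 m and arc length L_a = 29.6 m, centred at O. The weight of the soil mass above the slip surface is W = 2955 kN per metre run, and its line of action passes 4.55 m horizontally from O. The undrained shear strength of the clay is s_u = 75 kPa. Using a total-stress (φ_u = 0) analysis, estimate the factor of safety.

FS = 3.12

Taking moments about the centre O, the resisting moment is provided by the undrained shear strength acting along the arc:
M_R = s_u·L_a·R = 75·29.60·18.9 = 41958.0 kN·m/m
M_D = W·d = 2955·4.55 = 13445.2 kN·m/m
FS = M_R / M_D = 41958.0 / 13445.2 = 3.121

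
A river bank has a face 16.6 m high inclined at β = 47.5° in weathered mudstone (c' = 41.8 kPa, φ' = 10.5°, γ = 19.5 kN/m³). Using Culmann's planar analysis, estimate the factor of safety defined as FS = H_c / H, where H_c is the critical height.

H_c = (4c'/γ) · sinβ cosφ' / [1 − cos(β − φ')]
    = (4·41.8/19.5) · sin47.5°·cos10.5° / [1 − cos37.0°]
    = 8.574 · 0.7249 / 0.2014 = 30.87 m
FS = H_c / H = 30.87 / 16.6 = 1.860

FS = 1.86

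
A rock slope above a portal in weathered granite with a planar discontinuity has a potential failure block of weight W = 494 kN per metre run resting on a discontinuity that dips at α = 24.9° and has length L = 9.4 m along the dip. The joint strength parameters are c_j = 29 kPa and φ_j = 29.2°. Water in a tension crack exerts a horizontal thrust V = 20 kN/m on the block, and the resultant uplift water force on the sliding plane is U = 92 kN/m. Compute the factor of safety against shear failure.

FS = 2.06

Resolving the block weight along and normal to the plane and applying the Mohr–Coulomb strength on the joint:
N' = W cosα − U − V sinα = 494·cos24.9° − 92 − 20·sin24.9° = 347.7 kN/m
Driving force T = W sinα + V cosα = 494·sin24.9° + 20·cos24.9° = 226.1 kN/m
Resisting force R = c_j·L + N'·tanφ_j = 29·9.4 + 347.7·tan29.2° = 272.6 + 194.3 = 466.9 kN/m
FS = R / T = 466.9 / 226.1 = 2.065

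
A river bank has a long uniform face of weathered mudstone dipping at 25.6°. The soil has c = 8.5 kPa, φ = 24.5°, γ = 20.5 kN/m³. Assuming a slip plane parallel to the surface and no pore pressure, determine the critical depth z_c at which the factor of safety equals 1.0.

Setting FS = 1.00 in FS = [c + γz cos²β tanφ] / [γz sinβ cosβ] and solving for z:
z = c / [γ cosβ (FS·sinβ − cosβ·tanφ)]
  = 8.5 / [20.5·cos25.6°·(1.00·sin25.6° − cos25.6°·tan24.5°)]
  = 8.5 / [20.5·0.9018·(1.00·0.4321 − 0.9018·0.4557)]
  = 8.5 / 0.3900 = 21.793 m

z_c = 21.79 m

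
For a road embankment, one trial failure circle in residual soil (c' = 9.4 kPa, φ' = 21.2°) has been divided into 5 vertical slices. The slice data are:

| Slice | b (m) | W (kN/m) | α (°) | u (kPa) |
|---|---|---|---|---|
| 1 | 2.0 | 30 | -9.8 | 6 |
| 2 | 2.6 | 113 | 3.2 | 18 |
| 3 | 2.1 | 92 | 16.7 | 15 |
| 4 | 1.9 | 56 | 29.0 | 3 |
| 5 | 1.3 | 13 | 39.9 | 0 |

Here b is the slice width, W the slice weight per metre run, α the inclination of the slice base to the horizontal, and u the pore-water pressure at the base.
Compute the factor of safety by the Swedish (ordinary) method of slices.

FS = 2.77

Ordinary method of slices: FS = Σ[c'·Δl_i + (W_i cosα_i − u_i·Δl_i)·tanφ'] / Σ W_i sinα_i, with Δl_i = b_i / cosα_i.
Slice 1: Δl = 2.0/cos(-9.8°) = 2.030 m; N'_1 = 30·cos(-9.8°) − 6·2.030 = 17.4; c'Δl = 19.08; W sinα = -5.1
Slice 2: Δl = 2.6/cos3.2° = 2.604 m; N'_2 = 113·cos3.2° − 18·2.604 = 66.0; c'Δl = 24.48; W sinα = 6.3
Slice 3: Δl = 2.1/cos16.7° = 2.192 m; N'_3 = 92·cos16.7° − 15·2.192 = 55.2; c'Δl = 20.61; W sinα = 26.4
Slice 4: Δl = 1.9/cos29.0° = 2.172 m; N'_4 = 56·cos29.0° − 3·2.172 = 42.5; c'Δl = 20.42; W sinα = 27.1
Slice 5: Δl = 1.3/cos39.9° = 1.695 m; N'_5 = 13·cos39.9° − 0·1.695 = 10.0; c'Δl = 15.93; W sinα = 8.3
Σc'Δl = 100.5 kN/m; ΣN' = 191.0 kN/m; ΣW sinα = 63.1 kN/m
Resisting = 100.5 + 191.0·tan21.2° = 100.5 + 74.1 = 174.6 kN/m
FS = 174.6 / 63.1 = 2.766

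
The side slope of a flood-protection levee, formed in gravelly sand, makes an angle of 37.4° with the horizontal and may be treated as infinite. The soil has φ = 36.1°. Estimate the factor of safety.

FS = 0.95

For a dry cohesionless infinite slope the factor of safety is FS = tanφ / tanβ.
FS = tan36.1° / tan37.4° = 0.7292 / 0.7646 = 0.954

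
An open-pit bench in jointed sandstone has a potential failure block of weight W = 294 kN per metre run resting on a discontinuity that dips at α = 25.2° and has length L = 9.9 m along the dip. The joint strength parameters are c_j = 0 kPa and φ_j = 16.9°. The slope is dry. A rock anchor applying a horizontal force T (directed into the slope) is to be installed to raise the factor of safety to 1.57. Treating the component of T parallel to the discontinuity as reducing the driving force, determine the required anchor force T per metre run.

Resolving forces along and normal to the sliding plane, with the horizontal anchor force T adding T·sinα to the effective normal force and T·cosα acting up the plane against the driving force:
FS = [c_jL + (W cosα + T sinα) tanφ_j] / [W sinα − T cosα]
Without the anchor: N' = 266.0 kN/m, driving T_d = 125.2 kN/m, resisting R = 0·9.9 + 266.0·tan16.9° = 80.8 kN/m, FS = 0.65.
Setting FS = 1.57 and solving for T:
1.57·(125.2 − T cos25.2°) = 80.8 + T sin25.2°·tan16.9°
T·(sin25.2°·tan16.9° + 1.57·cos25.2°) = 1.57·125.2 − 80.8
T·(0.4258·0.3038 + 1.57·0.9048) = 196.5 − 80.8 = 115.7
T·1.5499 = 115.7
T = 74.7 kN/m

T = 75 kN/m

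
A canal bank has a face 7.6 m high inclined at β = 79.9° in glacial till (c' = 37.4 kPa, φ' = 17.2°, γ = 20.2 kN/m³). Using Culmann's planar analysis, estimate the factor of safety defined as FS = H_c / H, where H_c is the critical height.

H_c = (4c'/γ) · sinβ cosφ' / [1 − cos(β − φ')]
    = (4·37.4/20.2) · sin79.9°·cos17.2° / [1 − cos62.7°]
    = 7.406 · 0.9405 / 0.5414 = 12.87 m
FS = H_c / H = 12.87 / 7.6 = 1.693

FS = 1.69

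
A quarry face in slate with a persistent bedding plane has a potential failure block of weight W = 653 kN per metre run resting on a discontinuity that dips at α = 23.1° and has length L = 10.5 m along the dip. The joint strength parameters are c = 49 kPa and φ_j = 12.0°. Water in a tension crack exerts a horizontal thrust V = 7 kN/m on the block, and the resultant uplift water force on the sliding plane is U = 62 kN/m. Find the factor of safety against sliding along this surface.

FS = 2.39

Resolving the block weight along and normal to the plane and applying the Mohr–Coulomb strength on the joint:
N' = W cosα − U − V sinα = 653·cos23.1° − 62 − 7·sin23.1° = 535.9 kN/m
Driving force T = W sinα + V cosα = 653·sin23.1° + 7·cos23.1° = 262.6 kN/m
Resisting force R = c·L + N'·tanφ_j = 49·10.5 + 535.9·tan12.0° = 514.5 + 113.9 = 628.4 kN/m
FS = R / T = 628.4 / 262.6 = 2.393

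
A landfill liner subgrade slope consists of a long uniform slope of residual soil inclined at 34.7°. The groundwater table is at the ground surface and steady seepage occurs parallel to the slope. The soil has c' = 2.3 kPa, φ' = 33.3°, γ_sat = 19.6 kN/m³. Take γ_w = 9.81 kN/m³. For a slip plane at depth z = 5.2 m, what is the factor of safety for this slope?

With seepage parallel to the slope and the water table at the surface, the effective normal stress on the slip plane uses the buoyant unit weight γ' = γ_sat − γ_w while the driving shear stress uses γ_sat:
FS = [c' + γ' z cos²β tanφ'] / [γ_sat z sinβ cosβ]
γ' = 19.6 − 9.81 = 9.79 kN/m³
Numerator = 2.3 + 9.79·5.2·cos²34.7°·tan33.3° = 2.3 + 9.79·5.2·0.6759·0.6569 = 24.903 kPa
Denominator = 19.6·5.2·sin34.7°·cos34.7° = 19.6·5.2·0.5693·0.8221 = 47.702 kPa
FS = 24.903 / 47.702 = 0.522

FS = 0.52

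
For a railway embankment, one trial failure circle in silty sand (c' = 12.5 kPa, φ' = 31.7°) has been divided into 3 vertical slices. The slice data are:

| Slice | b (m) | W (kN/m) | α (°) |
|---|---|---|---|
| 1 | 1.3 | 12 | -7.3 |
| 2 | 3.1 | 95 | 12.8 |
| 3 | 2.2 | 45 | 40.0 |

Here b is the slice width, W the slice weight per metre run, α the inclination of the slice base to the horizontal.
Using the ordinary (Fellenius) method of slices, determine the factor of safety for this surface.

Ordinary method of slices: FS = Σ[c'·Δl_i + (W_i cosα_i)·tanφ'] / Σ W_i sinα_i, with Δl_i = b_i / cosα_i.
Slice 1: Δl = 1.3/cos(-7.3°) = 1.311 m; N'_1 = 12·cos(-7.3°) = 11.9; c'Δl = 16.38; W sinα = -1.5
Slice 2: Δl = 3.1/cos12.8° = 3.179 m; N'_2 = 95·cos12.8° = 92.6; c'Δl = 39.74; W sinα = 21.0
Slice 3: Δl = 2.2/cos40.0° = 2.872 m; N'_3 = 45·cos40.0° = 34.5; c'Δl = 35.90; W sinα = 28.9
Σc'Δl = 92.0 kN/m; ΣN' = 139.0 kN/m; ΣW sinα = 48.4 kN/m
Resisting = 92.0 + 139.0·tan31.7° = 92.0 + 85.9 = 177.9 kN/m
FS = 177.9 / 48.4 = 3.671

FS = 3.67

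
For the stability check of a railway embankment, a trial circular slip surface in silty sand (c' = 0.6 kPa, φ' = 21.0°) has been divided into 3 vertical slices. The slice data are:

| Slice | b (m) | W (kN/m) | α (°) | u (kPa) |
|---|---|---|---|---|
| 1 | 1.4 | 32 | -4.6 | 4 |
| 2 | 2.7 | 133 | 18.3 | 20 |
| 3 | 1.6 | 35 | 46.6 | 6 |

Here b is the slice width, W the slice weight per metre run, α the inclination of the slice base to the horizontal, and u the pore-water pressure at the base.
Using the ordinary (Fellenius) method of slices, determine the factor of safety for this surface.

FS = 0.69

Ordinary method of slices: FS = Σ[c'·Δl_i + (W_i cosα_i − u_i·Δl_i)·tanφ'] / Σ W_i sinα_i, with Δl_i = b_i / cosα_i.
Slice 1: Δl = 1.4/cos(-4.6°) = 1.405 m; N'_1 = 32·cos(-4.6°) − 4·1.405 = 26.3; c'Δl = 0.84; W sinα = -2.6
Slice 2: Δl = 2.7/cos18.3° = 2.844 m; N'_2 = 133·cos18.3° − 20·2.844 = 69.4; c'Δl = 1.71; W sinα = 41.8
Slice 3: Δl = 1.6/cos46.6° = 2.329 m; N'_3 = 35·cos46.6° − 6·2.329 = 10.1; c'Δl = 1.40; W sinα = 25.4
Σc'Δl = 3.9 kN/m; ΣN' = 105.8 kN/m; ΣW sinα = 64.6 kN/m
Resisting = 3.9 + 105.8·tan21.0° = 3.9 + 40.6 = 44.5 kN/m
FS = 44.5 / 64.6 = 0.689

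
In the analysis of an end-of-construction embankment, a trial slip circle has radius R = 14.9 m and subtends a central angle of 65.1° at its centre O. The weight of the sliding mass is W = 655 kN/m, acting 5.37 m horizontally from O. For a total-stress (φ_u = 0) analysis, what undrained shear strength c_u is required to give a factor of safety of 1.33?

c_u = 18.5 kPa

FS = c_u·L_a·R / (W·d), so c_u = FS·W·d / (L_a·R).
Arc length L_a = R·θ = 14.9·(65.1°·π/180) = 14.9·1.1362 = 16.93 m
c_u = 1.33·655·5.37 / (16.93·14.9) = 4678.1 / 252.25 = 18.55 kPa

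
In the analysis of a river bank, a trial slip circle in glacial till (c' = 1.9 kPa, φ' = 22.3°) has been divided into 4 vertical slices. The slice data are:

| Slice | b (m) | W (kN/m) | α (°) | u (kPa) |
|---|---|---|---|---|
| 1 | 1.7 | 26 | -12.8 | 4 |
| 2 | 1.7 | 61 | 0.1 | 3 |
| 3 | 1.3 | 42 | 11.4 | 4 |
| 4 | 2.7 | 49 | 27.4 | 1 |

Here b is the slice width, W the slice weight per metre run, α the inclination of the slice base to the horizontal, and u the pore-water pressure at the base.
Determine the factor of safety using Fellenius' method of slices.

FS = 3.04

Ordinary method of slices: FS = Σ[c'·Δl_i + (W_i cosα_i − u_i·Δl_i)·tanφ'] / Σ W_i sinα_i, with Δl_i = b_i / cosα_i.
Slice 1: Δl = 1.7/cos(-12.8°) = 1.743 m; N'_1 = 26·cos(-12.8°) − 4·1.743 = 18.4; c'Δl = 3.31; W sinα = -5.8
Slice 2: Δl = 1.7/cos0.1° = 1.700 m; N'_2 = 61·cos0.1° − 3·1.700 = 55.9; c'Δl = 3.23; W sinα = 0.1
Slice 3: Δl = 1.3/cos11.4° = 1.326 m; N'_3 = 42·cos11.4° − 4·1.326 = 35.9; c'Δl = 2.52; W sinα = 8.3
Slice 4: Δl = 2.7/cos27.4° = 3.041 m; N'_4 = 49·cos27.4° − 1·3.041 = 40.5; c'Δl = 5.78; W sinα = 22.5
Σc'Δl = 14.8 kN/m; ΣN' = 150.6 kN/m; ΣW sinα = 25.2 kN/m
Resisting = 14.8 + 150.6·tan22.3° = 14.8 + 61.8 = 76.6 kN/m
FS = 76.6 / 25.2 = 3.040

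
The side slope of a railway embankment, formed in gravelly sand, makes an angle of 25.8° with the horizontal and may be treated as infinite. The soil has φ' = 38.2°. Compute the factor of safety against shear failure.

FS = 1.63

For a dry cohesionless infinite slope the factor of safety is FS = tanφ' / tanβ.
FS = tan38.2° / tan25.8° = 0.7869 / 0.4834 = 1.628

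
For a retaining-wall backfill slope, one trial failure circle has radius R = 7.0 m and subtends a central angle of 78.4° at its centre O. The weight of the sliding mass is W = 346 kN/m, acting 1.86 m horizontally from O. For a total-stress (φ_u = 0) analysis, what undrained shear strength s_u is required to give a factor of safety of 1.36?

s_u = 13.1 kPa

FS = s_u·L_a·R / (W·d), so s_u = FS·W·d / (L_a·R).
Arc length L_a = R·θ = 7.0·(78.4°·π/180) = 7.0·1.3683 = 9.58 m
s_u = 1.36·346·1.86 / (9.58·7.0) = 875.2 / 67.05 = 13.05 kPa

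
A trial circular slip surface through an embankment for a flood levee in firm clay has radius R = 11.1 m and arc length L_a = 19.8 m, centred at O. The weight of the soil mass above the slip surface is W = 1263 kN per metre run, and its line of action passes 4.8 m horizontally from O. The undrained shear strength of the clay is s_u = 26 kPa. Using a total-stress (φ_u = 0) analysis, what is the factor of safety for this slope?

FS = 0.94

Taking moments about the centre O, the resisting moment is provided by the undrained shear strength acting along the arc:
M_R = s_u·L_a·R = 26·19.80·11.1 = 5714.3 kN·m/m
M_D = W·d = 1263·4.8 = 6062.4 kN·m/m
FS = M_R / M_D = 5714.3 / 6062.4 = 0.943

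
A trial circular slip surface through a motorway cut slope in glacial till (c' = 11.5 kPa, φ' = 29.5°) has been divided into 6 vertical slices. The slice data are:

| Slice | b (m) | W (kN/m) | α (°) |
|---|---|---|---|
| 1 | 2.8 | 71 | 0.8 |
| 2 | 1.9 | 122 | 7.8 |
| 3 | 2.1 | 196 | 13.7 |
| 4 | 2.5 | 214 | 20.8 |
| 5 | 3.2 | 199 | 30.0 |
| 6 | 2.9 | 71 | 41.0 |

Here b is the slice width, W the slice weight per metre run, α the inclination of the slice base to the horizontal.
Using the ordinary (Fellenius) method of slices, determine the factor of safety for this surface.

Ordinary method of slices: FS = Σ[c'·Δl_i + (W_i cosα_i)·tanφ'] / Σ W_i sinα_i, with Δl_i = b_i / cosα_i.
Slice 1: Δl = 2.8/cos0.8° = 2.800 m; N'_1 = 71·cos0.8° = 71.0; c'Δl = 32.20; W sinα = 1.0
Slice 2: Δl = 1.9/cos7.8° = 1.918 m; N'_2 = 122·cos7.8° = 120.9; c'Δl = 22.05; W sinα = 16.6
Slice 3: Δl = 2.1/cos13.7° = 2.161 m; N'_3 = 196·cos13.7° = 190.4; c'Δl = 24.86; W sinα = 46.4
Slice 4: Δl = 2.5/cos20.8° = 2.674 m; N'_4 = 214·cos20.8° = 200.1; c'Δl = 30.75; W sinα = 76.0
Slice 5: Δl = 3.2/cos30.0° = 3.695 m; N'_5 = 199·cos30.0° = 172.3; c'Δl = 42.49; W sinα = 99.5
Slice 6: Δl = 2.9/cos41.0° = 3.843 m; N'_6 = 71·cos41.0° = 53.6; c'Δl = 44.19; W sinα = 46.6
Σc'Δl = 196.6 kN/m; ΣN' = 808.3 kN/m; ΣW sinα = 286.0 kN/m
Resisting = 196.6 + 808.3·tan29.5° = 196.6 + 457.3 = 653.8 kN/m
FS = 653.8 / 286.0 = 2.286

FS = 2.29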